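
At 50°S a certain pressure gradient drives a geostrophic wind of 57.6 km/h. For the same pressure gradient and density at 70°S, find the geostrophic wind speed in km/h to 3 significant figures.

With the same pressure gradient and density, V_g ∝ 1/f ∝ 1/sin φ.
V₂ = V₁ · sin φ₁ / sin φ₂ = 57.6 × sin 50° / sin 70°
V₂ = 57.6 × 0.7660/0.9397 = 47.0 km/h

47.0 km/h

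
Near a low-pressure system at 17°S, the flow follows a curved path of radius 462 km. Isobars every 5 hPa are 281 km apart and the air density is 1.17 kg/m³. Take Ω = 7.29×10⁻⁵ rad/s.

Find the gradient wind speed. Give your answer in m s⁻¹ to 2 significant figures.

Coriolis parameter at 17°S:
f = 2Ω sin φ = 2 × 7.29×10⁻⁵ × sin 17° = 4.26×10⁻⁵ s⁻¹
Pressure gradient: |∂P/∂n| = 500 Pa / 281000 m = 1.78×10⁻³ Pa/m
Geostrophic speed: V_g = |∂P/∂n|/(fρ) = 1.78×10⁻³/(4.26×10⁻⁵ × 1.17) = 35.7 m/s
Around a low, centrifugal force acts outward with Coriolis, so pressure-gradient force balances both:
(1/ρ)|∂P/∂n| = fV + V²/R  →  V² + fR·V − fR·V_g = 0
With fR = 4.26×10⁻⁵ × 462×10³ m = 19.7 m/s:
V = [−fR + √((fR)² + 4 fR V_g)]/2 = [−19.7 + √(19.7² + 4×19.7×35.7)]/2 = 18.4 m/s
Subgeostrophic (V < V_g = 35.7 m/s), as expected around a low.

18 m s⁻¹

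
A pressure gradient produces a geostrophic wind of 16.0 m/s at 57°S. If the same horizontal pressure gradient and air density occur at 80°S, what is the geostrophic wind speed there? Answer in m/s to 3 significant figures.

With the same pressure gradient and density, V_g ∝ 1/f ∝ 1/sin φ.
V₂ = V₁ · sin φ₁ / sin φ₂ = 16.0 × sin 57° / sin 80°
V₂ = 16.0 × 0.8387/0.9848 = 13.6 m/s

13.6 m/s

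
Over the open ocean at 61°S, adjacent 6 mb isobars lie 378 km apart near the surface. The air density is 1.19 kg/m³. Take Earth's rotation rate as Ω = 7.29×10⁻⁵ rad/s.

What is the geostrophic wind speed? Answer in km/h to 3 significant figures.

Coriolis parameter at 61°S:
f = 2Ω sin φ = 2 × 7.29×10⁻⁵ × sin 61° = 1.28×10⁻⁴ s⁻¹
Pressure gradient: |∂P/∂n| = 600 Pa / 378000 m = 1.59×10⁻³ Pa/m
Geostrophic balance (pressure-gradient force = Coriolis force):
V_g = (1/(fρ)) |∂P/∂n| = 1.59×10⁻³ / (1.28×10⁻⁴ × 1.19) = 10.5 m/s
Converting: 10.5 m/s × 3.6 = 37.7 km/h

37.7 km/h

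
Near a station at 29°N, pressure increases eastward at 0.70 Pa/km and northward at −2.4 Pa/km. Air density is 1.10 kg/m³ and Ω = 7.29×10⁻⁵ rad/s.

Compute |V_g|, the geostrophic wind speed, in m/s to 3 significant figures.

32.2 m/s

Coriolis parameter at 29°N:
f = 2Ω sin φ = 2 × 7.29×10⁻⁵ × sin 29° = 7.07×10⁻⁵ s⁻¹
Component geostrophic relations (x east, y north):
u_g = −(1/(fρ)) ∂P/∂y,  v_g = (1/(fρ)) ∂P/∂x
u_g = −(−2.4×10⁻³)/(7.07×10⁻⁵ × 1.10) = 30.9 m/s;  v_g = (0.70×10⁻³)/(7.07×10⁻⁵ × 1.10) = 9.00 m/s
|V_g| = √(u_g² + v_g²) = 32.2 m/s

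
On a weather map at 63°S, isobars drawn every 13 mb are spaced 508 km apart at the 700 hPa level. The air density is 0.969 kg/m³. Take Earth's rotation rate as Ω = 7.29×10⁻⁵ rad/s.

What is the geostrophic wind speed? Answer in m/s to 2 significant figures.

20 m/s

Coriolis parameter at 63°S:
f = 2Ω sin φ = 2 × 7.29×10⁻⁵ × sin 63° = 1.30×10⁻⁴ s⁻¹
Pressure gradient: |∂P/∂n| = 1300 Pa / 508000 m = 2.56×10⁻³ Pa/m
Geostrophic balance (pressure-gradient force = Coriolis force):
V_g = (1/(fρ)) |∂P/∂n| = 2.56×10⁻³ / (1.30×10⁻⁴ × 0.969) = 20.3 m/s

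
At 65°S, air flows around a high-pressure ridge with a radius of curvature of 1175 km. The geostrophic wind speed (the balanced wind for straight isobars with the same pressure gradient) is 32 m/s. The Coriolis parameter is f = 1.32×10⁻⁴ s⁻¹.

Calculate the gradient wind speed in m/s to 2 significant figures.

Around a high, pressure-gradient force acts outward with centrifugal, so Coriolis balances both:
fV = (1/ρ)|∂P/∂n| + V²/R  →  V² − fR·V + fR·V_g = 0
With fR = 1.32×10⁻⁴ × 1175×10³ m = 155 m/s:
V = [fR − √((fR)² − 4 fR V_g)]/2 = [155 − √(155² − 4×155×32)]/2 = 45.1 m/s
Supergeostrophic (V > V_g = 32 m/s), as expected around a high.

45 m/s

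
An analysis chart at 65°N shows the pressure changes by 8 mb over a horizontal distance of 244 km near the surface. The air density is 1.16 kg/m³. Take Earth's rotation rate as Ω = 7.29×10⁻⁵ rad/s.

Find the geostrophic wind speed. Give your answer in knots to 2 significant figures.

Coriolis parameter at 65°N:
f = 2Ω sin φ = 2 × 7.29×10⁻⁵ × sin 65° = 1.32×10⁻⁴ s⁻¹
Pressure gradient: |∂P/∂n| = 800 Pa / 244000 m = 3.28×10⁻³ Pa/m
Geostrophic balance (pressure-gradient force = Coriolis force):
V_g = (1/(fρ)) |∂P/∂n| = 3.28×10⁻³ / (1.32×10⁻⁴ × 1.16) = 21.4 m/s
Converting: 21.4 m/s × 1.944 = 42 knots

42 knots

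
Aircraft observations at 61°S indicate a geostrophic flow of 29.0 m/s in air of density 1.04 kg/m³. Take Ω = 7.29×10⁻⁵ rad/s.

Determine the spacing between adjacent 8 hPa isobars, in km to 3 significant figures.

Coriolis parameter at 61°S:
f = 2Ω sin φ = 2 × 7.29×10⁻⁵ × sin 61° = 1.28×10⁻⁴ s⁻¹
Geostrophic balance rearranged: |∂P/∂n| = f ρ V_g
|∂P/∂n| = 1.28×10⁻⁴ × 1.04 × 29.0 = 3.85×10⁻³ Pa/m
Isobar spacing: Δn = ΔP/|∂P/∂n| = 800 Pa / 3.85×10⁻³ Pa/m = 208009 m ≈ 208 km

208 km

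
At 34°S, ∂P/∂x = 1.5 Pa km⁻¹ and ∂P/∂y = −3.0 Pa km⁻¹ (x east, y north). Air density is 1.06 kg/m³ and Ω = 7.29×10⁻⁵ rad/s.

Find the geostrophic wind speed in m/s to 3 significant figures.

Coriolis parameter at 34°S:
f = 2Ω sin φ = 2 × 7.29×10⁻⁵ × sin 34° = 8.15×10⁻⁵ s⁻¹
In the Southern Hemisphere f is negative: f = −8.15×10⁻⁵ s⁻¹.
Component geostrophic relations (x east, y north):
u_g = −(1/(fρ)) ∂P/∂y,  v_g = (1/(fρ)) ∂P/∂x
u_g = −(−3.0×10⁻³)/(−8.15×10⁻⁵ × 1.06) = −34.7 m/s;  v_g = (1.5×10⁻³)/(−8.15×10⁻⁵ × 1.06) = −17.4 m/s
|V_g| = √(u_g² + v_g²) = 38.8 m/s

38.8 m/s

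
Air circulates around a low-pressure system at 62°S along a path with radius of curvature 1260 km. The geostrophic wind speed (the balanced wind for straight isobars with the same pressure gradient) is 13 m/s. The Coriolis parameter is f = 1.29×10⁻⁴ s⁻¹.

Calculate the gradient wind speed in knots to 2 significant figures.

24 knots

Around a low, centrifugal force acts outward with Coriolis, so pressure-gradient force balances both:
(1/ρ)|∂P/∂n| = fV + V²/R  →  V² + fR·V − fR·V_g = 0
With fR = 1.29×10⁻⁴ × 1260×10³ m = 163 m/s:
V = [−fR + √((fR)² + 4 fR V_g)]/2 = [−163 + √(163² + 4×163×13)]/2 = 12.1 m/s
Subgeostrophic (V < V_g = 13 m/s), as expected around a low.
Converting: 12.1 m/s × 1.944 = 24 knots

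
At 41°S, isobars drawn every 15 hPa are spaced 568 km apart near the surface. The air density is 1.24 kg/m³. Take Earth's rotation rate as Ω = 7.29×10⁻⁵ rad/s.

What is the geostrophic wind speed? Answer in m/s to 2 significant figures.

22 m/s

Coriolis parameter at 41°S:
f = 2Ω sin φ = 2 × 7.29×10⁻⁵ × sin 41° = 9.57×10⁻⁵ s⁻¹
Pressure gradient: |∂P/∂n| = 1500 Pa / 568000 m = 2.64×10⁻³ Pa/m
Geostrophic balance (pressure-gradient force = Coriolis force):
V_g = (1/(fρ)) |∂P/∂n| = 2.64×10⁻³ / (9.57×10⁻⁵ × 1.24) = 22.3 m/s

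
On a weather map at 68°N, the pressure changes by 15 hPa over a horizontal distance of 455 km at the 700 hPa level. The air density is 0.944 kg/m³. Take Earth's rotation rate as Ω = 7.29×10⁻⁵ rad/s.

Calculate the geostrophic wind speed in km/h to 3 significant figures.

Coriolis parameter at 68°N:
f = 2Ω sin φ = 2 × 7.29×10⁻⁵ × sin 68° = 1.35×10⁻⁴ s⁻¹
Pressure gradient: |∂P/∂n| = 1500 Pa / 455000 m = 3.30×10⁻³ Pa/m
Geostrophic balance (pressure-gradient force = Coriolis force):
V_g = (1/(fρ)) |∂P/∂n| = 3.30×10⁻³ / (1.35×10⁻⁴ × 0.944) = 25.8 m/s
Converting: 25.8 m/s × 3.6 = 93.0 km/h

93.0 km/h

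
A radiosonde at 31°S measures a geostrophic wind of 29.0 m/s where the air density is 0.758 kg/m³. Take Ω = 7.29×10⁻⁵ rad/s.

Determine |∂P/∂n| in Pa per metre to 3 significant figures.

1.65×10⁻³ Pa/m

Coriolis parameter at 31°S:
f = 2Ω sin φ = 2 × 7.29×10⁻⁵ × sin 31° = 7.51×10⁻⁵ s⁻¹
Geostrophic balance rearranged: |∂P/∂n| = f ρ V_g
|∂P/∂n| = 7.51×10⁻⁵ × 0.758 × 29.0 = 1.65×10⁻³ Pa/m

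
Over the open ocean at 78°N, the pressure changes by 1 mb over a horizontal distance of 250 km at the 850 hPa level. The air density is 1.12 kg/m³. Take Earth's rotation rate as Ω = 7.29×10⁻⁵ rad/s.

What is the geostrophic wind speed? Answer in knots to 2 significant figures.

Coriolis parameter at 78°N:
f = 2Ω sin φ = 2 × 7.29×10⁻⁵ × sin 78° = 1.43×10⁻⁴ s⁻¹
Pressure gradient: |∂P/∂n| = 100 Pa / 250000 m = 4.00×10⁻⁴ Pa/m
Geostrophic balance (pressure-gradient force = Coriolis force):
V_g = (1/(fρ)) |∂P/∂n| = 4.00×10⁻⁴ / (1.43×10⁻⁴ × 1.12) = 2.50 m/s
Converting: 2.50 m/s × 1.944 = 4.9 knots

4.9 knots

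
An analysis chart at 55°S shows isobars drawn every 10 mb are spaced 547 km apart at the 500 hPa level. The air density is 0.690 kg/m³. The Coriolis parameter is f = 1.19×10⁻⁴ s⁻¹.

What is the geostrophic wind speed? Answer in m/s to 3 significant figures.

22.3 m/s

Pressure gradient: |∂P/∂n| = 1000 Pa / 547000 m = 1.83×10⁻³ Pa/m
Geostrophic balance (pressure-gradient force = Coriolis force):
V_g = (1/(fρ)) |∂P/∂n| = 1.83×10⁻³ / (1.19×10⁻⁴ × 0.690) = 22.3 m/s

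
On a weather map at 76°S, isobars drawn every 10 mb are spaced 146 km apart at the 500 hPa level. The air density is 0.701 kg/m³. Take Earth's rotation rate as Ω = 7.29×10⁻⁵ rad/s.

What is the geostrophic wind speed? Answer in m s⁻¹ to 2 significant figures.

Coriolis parameter at 76°S:
f = 2Ω sin φ = 2 × 7.29×10⁻⁵ × sin 76° = 1.41×10⁻⁴ s⁻¹
Pressure gradient: |∂P/∂n| = 1000 Pa / 146000 m = 6.85×10⁻³ Pa/m
Geostrophic balance (pressure-gradient force = Coriolis force):
V_g = (1/(fρ)) |∂P/∂n| = 6.85×10⁻³ / (1.41×10⁻⁴ × 0.701) = 69.1 m/s

69 m s⁻¹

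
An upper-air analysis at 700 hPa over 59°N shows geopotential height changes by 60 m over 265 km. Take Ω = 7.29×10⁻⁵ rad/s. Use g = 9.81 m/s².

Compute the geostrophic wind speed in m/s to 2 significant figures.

Coriolis parameter at 59°N:
f = 2Ω sin φ = 2 × 7.29×10⁻⁵ × sin 59° = 1.25×10⁻⁴ s⁻¹
Height gradient: |∂Z/∂n| = 60 m / 265000 m = 2.26×10⁻⁴
On a pressure surface, geostrophic balance gives V_g = (g/f)|∂Z/∂n|:
V_g = 9.81 × 2.26×10⁻⁴ / 1.25×10⁻⁴ = 17.8 m/s

18 m/s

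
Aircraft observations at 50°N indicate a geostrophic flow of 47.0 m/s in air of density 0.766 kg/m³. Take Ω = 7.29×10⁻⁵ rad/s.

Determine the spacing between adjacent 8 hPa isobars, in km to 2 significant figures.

200 km

Coriolis parameter at 50°N:
f = 2Ω sin φ = 2 × 7.29×10⁻⁵ × sin 50° = 1.12×10⁻⁴ s⁻¹
Geostrophic balance rearranged: |∂P/∂n| = f ρ V_g
|∂P/∂n| = 1.12×10⁻⁴ × 0.766 × 47.0 = 4.02×10⁻³ Pa/m
Isobar spacing: Δn = ΔP/|∂P/∂n| = 800 Pa / 4.02×10⁻³ Pa/m = 198954 m ≈ 200 km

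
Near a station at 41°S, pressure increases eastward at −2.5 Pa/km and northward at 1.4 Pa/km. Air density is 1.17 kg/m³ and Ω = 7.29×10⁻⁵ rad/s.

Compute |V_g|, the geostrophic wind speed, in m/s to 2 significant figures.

26 m/s

Coriolis parameter at 41°S:
f = 2Ω sin φ = 2 × 7.29×10⁻⁵ × sin 41° = 9.57×10⁻⁵ s⁻¹
In the Southern Hemisphere f is negative: f = −9.57×10⁻⁵ s⁻¹.
Component geostrophic relations (x east, y north):
u_g = −(1/(fρ)) ∂P/∂y,  v_g = (1/(fρ)) ∂P/∂x
u_g = −(1.4×10⁻³)/(−9.57×10⁻⁵ × 1.17) = 12.5 m/s;  v_g = (−2.5×10⁻³)/(−9.57×10⁻⁵ × 1.17) = 22.3 m/s
|V_g| = √(u_g² + v_g²) = 25.6 m/s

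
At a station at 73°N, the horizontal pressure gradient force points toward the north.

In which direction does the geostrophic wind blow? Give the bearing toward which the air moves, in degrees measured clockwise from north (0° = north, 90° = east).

090°

The pressure-gradient force points toward the north (bearing 000°).
Geostrophic balance: in the Northern Hemisphere the Coriolis force deflects motion to the right, so the geostrophic wind blows 90° to the right of the pressure-gradient force (low pressure on the left).
Rotating 000° by 90° clockwise gives 090° — the wind blows toward the east.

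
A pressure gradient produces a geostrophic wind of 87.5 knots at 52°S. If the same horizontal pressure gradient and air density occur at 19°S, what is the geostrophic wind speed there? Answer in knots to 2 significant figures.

With the same pressure gradient and density, V_g ∝ 1/f ∝ 1/sin φ.
V₂ = V₁ · sin φ₁ / sin φ₂ = 87.5 × sin 52° / sin 19°
V₂ = 87.5 × 0.7880/0.3256 = 210 knots

210 knots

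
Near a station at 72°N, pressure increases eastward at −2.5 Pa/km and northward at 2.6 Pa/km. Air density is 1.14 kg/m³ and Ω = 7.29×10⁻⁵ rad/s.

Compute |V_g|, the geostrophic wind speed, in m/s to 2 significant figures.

23 m/s

Coriolis parameter at 72°N:
f = 2Ω sin φ = 2 × 7.29×10⁻⁵ × sin 72° = 1.39×10⁻⁴ s⁻¹
Component geostrophic relations (x east, y north):
u_g = −(1/(fρ)) ∂P/∂y,  v_g = (1/(fρ)) ∂P/∂x
u_g = −(2.6×10⁻³)/(1.39×10⁻⁴ × 1.14) = −16.4 m/s;  v_g = (−2.5×10⁻³)/(1.39×10⁻⁴ × 1.14) = −15.8 m/s
|V_g| = √(u_g² + v_g²) = 22.8 m/s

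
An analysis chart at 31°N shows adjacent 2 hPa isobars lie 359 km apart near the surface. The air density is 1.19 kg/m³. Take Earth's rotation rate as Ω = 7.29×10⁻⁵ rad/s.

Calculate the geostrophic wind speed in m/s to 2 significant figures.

6.2 m/s

Coriolis parameter at 31°N:
f = 2Ω sin φ = 2 × 7.29×10⁻⁵ × sin 31° = 7.51×10⁻⁵ s⁻¹
Pressure gradient: |∂P/∂n| = 200 Pa / 359000 m = 5.57×10⁻⁴ Pa/m
Geostrophic balance (pressure-gradient force = Coriolis force):
V_g = (1/(fρ)) |∂P/∂n| = 5.57×10⁻⁴ / (7.51×10⁻⁵ × 1.19) = 6.23 m/s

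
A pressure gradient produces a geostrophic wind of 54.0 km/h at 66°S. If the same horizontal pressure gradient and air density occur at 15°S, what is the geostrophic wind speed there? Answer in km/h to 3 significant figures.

191 km/h

With the same pressure gradient and density, V_g ∝ 1/f ∝ 1/sin φ.
V₂ = V₁ · sin φ₁ / sin φ₂ = 54.0 × sin 66° / sin 15°
V₂ = 54.0 × 0.9135/0.2588 = 191 km/h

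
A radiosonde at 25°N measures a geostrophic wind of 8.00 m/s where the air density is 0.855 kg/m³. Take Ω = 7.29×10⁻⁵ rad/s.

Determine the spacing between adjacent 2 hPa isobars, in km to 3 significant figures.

475 km

Coriolis parameter at 25°N:
f = 2Ω sin φ = 2 × 7.29×10⁻⁵ × sin 25° = 6.16×10⁻⁵ s⁻¹
Geostrophic balance rearranged: |∂P/∂n| = f ρ V_g
|∂P/∂n| = 6.16×10⁻⁵ × 0.855 × 8.00 = 4.21×10⁻⁴ Pa/m
Isobar spacing: Δn = ΔP/|∂P/∂n| = 200 Pa / 4.21×10⁻⁴ Pa/m = 474535 m ≈ 475 km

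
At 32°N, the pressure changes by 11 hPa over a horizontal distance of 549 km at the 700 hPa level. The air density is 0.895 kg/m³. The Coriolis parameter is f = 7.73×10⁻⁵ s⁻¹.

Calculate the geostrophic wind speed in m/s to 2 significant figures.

Pressure gradient: |∂P/∂n| = 1100 Pa / 549000 m = 2.00×10⁻³ Pa/m
Geostrophic balance (pressure-gradient force = Coriolis force):
V_g = (1/(fρ)) |∂P/∂n| = 2.00×10⁻³ / (7.73×10⁻⁵ × 0.895) = 29.0 m/s

29 m/s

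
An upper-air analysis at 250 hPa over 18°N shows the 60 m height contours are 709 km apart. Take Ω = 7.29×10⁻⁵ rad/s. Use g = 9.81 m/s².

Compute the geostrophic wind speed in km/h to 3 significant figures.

66.3 km/h

Coriolis parameter at 18°N:
f = 2Ω sin φ = 2 × 7.29×10⁻⁵ × sin 18° = 4.51×10⁻⁵ s⁻¹
Height gradient: |∂Z/∂n| = 60 m / 709000 m = 8.46×10⁻⁵
On a pressure surface, geostrophic balance gives V_g = (g/f)|∂Z/∂n|:
V_g = 9.81 × 8.46×10⁻⁵ / 4.51×10⁻⁵ = 18.4 m/s
Converting: 18.4 m/s × 3.6 = 66.3 km/h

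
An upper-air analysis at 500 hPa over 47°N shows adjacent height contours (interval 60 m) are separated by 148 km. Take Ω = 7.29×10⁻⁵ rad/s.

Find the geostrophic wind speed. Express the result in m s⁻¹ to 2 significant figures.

37 m s⁻¹

Coriolis parameter at 47°N:
f = 2Ω sin φ = 2 × 7.29×10⁻⁵ × sin 47° = 1.07×10⁻⁴ s⁻¹
Height gradient: |∂Z/∂n| = 60 m / 148000 m = 4.05×10⁻⁴
On a pressure surface, geostrophic balance gives V_g = (g/f)|∂Z/∂n|:
V_g = 9.81 × 4.05×10⁻⁴ / 1.07×10⁻⁴ = 37.3 m/s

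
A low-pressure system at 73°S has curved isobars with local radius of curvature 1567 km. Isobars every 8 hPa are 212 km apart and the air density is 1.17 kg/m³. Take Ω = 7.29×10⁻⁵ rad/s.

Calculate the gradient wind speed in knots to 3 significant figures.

Coriolis parameter at 73°S:
f = 2Ω sin φ = 2 × 7.29×10⁻⁵ × sin 73° = 1.39×10⁻⁴ s⁻¹
Pressure gradient: |∂P/∂n| = 800 Pa / 212000 m = 3.77×10⁻³ Pa/m
Geostrophic speed: V_g = |∂P/∂n|/(fρ) = 3.77×10⁻³/(1.39×10⁻⁴ × 1.17) = 23.1 m/s
Around a low, centrifugal force acts outward with Coriolis, so pressure-gradient force balances both:
(1/ρ)|∂P/∂n| = fV + V²/R  →  V² + fR·V − fR·V_g = 0
With fR = 1.39×10⁻⁴ × 1567×10³ m = 218 m/s:
V = [−fR + √((fR)² + 4 fR V_g)]/2 = [−218 + √(218² + 4×218×23.1)]/2 = 21.1 m/s
Subgeostrophic (V < V_g = 23.1 m/s), as expected around a low.
Converting: 21.1 m/s × 1.944 = 41.0 knots

41.0 knots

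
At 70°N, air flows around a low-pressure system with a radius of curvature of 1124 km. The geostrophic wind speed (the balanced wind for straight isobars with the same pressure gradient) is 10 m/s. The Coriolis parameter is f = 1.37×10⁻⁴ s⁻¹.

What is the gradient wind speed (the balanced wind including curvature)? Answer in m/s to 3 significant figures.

9.42 m/s

Around a low, centrifugal force acts outward with Coriolis, so pressure-gradient force balances both:
(1/ρ)|∂P/∂n| = fV + V²/R  →  V² + fR·V − fR·V_g = 0
With fR = 1.37×10⁻⁴ × 1124×10³ m = 154 m/s:
V = [−fR + √((fR)² + 4 fR V_g)]/2 = [−154 + √(154² + 4×154×10)]/2 = 9.42 m/s
Subgeostrophic (V < V_g = 10 m/s), as expected around a low.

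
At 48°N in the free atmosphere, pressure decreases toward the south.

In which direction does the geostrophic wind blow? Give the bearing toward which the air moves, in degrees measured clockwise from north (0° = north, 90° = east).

The pressure-gradient force points toward the south (bearing 180°).
Geostrophic balance: in the Northern Hemisphere the Coriolis force deflects motion to the right, so the geostrophic wind blows 90° to the right of the pressure-gradient force (low pressure on the left).
Rotating 180° by 90° clockwise gives 270° — the wind blows toward the west.

270°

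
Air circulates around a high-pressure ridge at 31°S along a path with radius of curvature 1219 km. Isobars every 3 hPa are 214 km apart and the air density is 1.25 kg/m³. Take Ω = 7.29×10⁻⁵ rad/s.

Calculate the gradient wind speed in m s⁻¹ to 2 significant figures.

Coriolis parameter at 31°S:
f = 2Ω sin φ = 2 × 7.29×10⁻⁵ × sin 31° = 7.51×10⁻⁵ s⁻¹
Pressure gradient: |∂P/∂n| = 300 Pa / 214000 m = 1.40×10⁻³ Pa/m
Geostrophic speed: V_g = |∂P/∂n|/(fρ) = 1.40×10⁻³/(7.51×10⁻⁵ × 1.25) = 14.9 m/s
Around a high, pressure-gradient force acts outward with centrifugal, so Coriolis balances both:
fV = (1/ρ)|∂P/∂n| + V²/R  →  V² − fR·V + fR·V_g = 0
With fR = 7.51×10⁻⁵ × 1219×10³ m = 91.5 m/s:
V = [fR − √((fR)² − 4 fR V_g)]/2 = [91.5 − √(91.5² − 4×91.5×14.9)]/2 = 18.8 m/s
Supergeostrophic (V > V_g = 14.9 m/s), as expected around a high.

19 m s⁻¹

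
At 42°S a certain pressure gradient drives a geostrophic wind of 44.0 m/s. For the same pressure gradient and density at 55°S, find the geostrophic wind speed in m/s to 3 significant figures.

With the same pressure gradient and density, V_g ∝ 1/f ∝ 1/sin φ.
V₂ = V₁ · sin φ₁ / sin φ₂ = 44.0 × sin 42° / sin 55°
V₂ = 44.0 × 0.6691/0.8192 = 35.9 m/s

35.9 m/s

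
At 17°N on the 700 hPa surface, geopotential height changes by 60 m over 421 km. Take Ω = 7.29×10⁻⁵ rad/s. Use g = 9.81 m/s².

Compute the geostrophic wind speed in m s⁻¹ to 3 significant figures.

32.8 m s⁻¹

Coriolis parameter at 17°N:
f = 2Ω sin φ = 2 × 7.29×10⁻⁵ × sin 17° = 4.26×10⁻⁵ s⁻¹
Height gradient: |∂Z/∂n| = 60 m / 421000 m = 1.43×10⁻⁴
On a pressure surface, geostrophic balance gives V_g = (g/f)|∂Z/∂n|:
V_g = 9.81 × 1.43×10⁻⁴ / 4.26×10⁻⁵ = 32.8 m/s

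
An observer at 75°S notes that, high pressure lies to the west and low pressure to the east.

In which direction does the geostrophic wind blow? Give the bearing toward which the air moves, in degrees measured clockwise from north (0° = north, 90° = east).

The pressure-gradient force points toward the east (bearing 090°).
Geostrophic balance: in the Southern Hemisphere the Coriolis force deflects motion to the left, so the geostrophic wind blows 90° to the left of the pressure-gradient force (low pressure on the right).
Rotating 090° by 90° counterclockwise gives 000° — the wind blows toward the north.

000°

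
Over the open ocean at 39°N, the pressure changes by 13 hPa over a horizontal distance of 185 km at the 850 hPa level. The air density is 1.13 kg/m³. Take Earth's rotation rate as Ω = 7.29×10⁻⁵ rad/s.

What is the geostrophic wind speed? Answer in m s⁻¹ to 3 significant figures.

Coriolis parameter at 39°N:
f = 2Ω sin φ = 2 × 7.29×10⁻⁵ × sin 39° = 9.18×10⁻⁵ s⁻¹
Pressure gradient: |∂P/∂n| = 1300 Pa / 185000 m = 7.03×10⁻³ Pa/m
Geostrophic balance (pressure-gradient force = Coriolis force):
V_g = (1/(fρ)) |∂P/∂n| = 7.03×10⁻³ / (9.18×10⁻⁵ × 1.13) = 67.8 m/s

67.8 m s⁻¹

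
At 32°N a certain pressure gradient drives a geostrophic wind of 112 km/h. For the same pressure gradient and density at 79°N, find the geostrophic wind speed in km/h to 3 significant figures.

With the same pressure gradient and density, V_g ∝ 1/f ∝ 1/sin φ.
V₂ = V₁ · sin φ₁ / sin φ₂ = 112 × sin 32° / sin 79°
V₂ = 112 × 0.5299/0.9816 = 60.5 km/h

60.5 km/h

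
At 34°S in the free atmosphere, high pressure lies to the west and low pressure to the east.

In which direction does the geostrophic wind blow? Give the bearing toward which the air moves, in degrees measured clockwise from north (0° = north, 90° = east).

The pressure-gradient force points toward the east (bearing 090°).
Geostrophic balance: in the Southern Hemisphere the Coriolis force deflects motion to the left, so the geostrophic wind blows 90° to the left of the pressure-gradient force (low pressure on the right).
Rotating 090° by 90° counterclockwise gives 000° — the wind blows toward the north.

000°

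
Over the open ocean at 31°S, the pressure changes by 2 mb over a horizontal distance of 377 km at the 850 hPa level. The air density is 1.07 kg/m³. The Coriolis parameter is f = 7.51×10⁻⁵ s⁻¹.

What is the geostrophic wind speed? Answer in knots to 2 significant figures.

Pressure gradient: |∂P/∂n| = 200 Pa / 377000 m = 5.31×10⁻⁴ Pa/m
Geostrophic balance (pressure-gradient force = Coriolis force):
V_g = (1/(fρ)) |∂P/∂n| = 5.31×10⁻⁴ / (7.51×10⁻⁵ × 1.07) = 6.60 m/s
Converting: 6.60 m/s × 1.944 = 13 knots

13 knots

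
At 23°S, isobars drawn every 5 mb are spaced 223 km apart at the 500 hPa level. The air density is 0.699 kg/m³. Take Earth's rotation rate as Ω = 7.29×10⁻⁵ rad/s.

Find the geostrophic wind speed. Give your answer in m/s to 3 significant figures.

Coriolis parameter at 23°S:
f = 2Ω sin φ = 2 × 7.29×10⁻⁵ × sin 23° = 5.70×10⁻⁵ s⁻¹
Pressure gradient: |∂P/∂n| = 500 Pa / 223000 m = 2.24×10⁻³ Pa/m
Geostrophic balance (pressure-gradient force = Coriolis force):
V_g = (1/(fρ)) |∂P/∂n| = 2.24×10⁻³ / (5.70×10⁻⁵ × 0.699) = 56.3 m/s

56.3 m/s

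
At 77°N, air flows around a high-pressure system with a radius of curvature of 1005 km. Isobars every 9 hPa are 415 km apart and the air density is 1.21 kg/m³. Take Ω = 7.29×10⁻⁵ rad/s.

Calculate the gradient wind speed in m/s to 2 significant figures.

14 m/s

Coriolis parameter at 77°N:
f = 2Ω sin φ = 2 × 7.29×10⁻⁵ × sin 77° = 1.42×10⁻⁴ s⁻¹
Pressure gradient: |∂P/∂n| = 900 Pa / 415000 m = 2.17×10⁻³ Pa/m
Geostrophic speed: V_g = |∂P/∂n|/(fρ) = 2.17×10⁻³/(1.42×10⁻⁴ × 1.21) = 12.6 m/s
Around a high, pressure-gradient force acts outward with centrifugal, so Coriolis balances both:
fV = (1/ρ)|∂P/∂n| + V²/R  →  V² − fR·V + fR·V_g = 0
With fR = 1.42×10⁻⁴ × 1005×10³ m = 143 m/s:
V = [fR − √((fR)² − 4 fR V_g)]/2 = [143 − √(143² − 4×143×12.6)]/2 = 14 m/s
Supergeostrophic (V > V_g = 12.6 m/s), as expected around a high.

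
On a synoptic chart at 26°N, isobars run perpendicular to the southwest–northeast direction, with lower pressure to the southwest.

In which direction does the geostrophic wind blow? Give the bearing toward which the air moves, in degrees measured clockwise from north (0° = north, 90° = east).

The pressure-gradient force points toward the southwest (bearing 225°).
Geostrophic balance: in the Northern Hemisphere the Coriolis force deflects motion to the right, so the geostrophic wind blows 90° to the right of the pressure-gradient force (low pressure on the left).
Rotating 225° by 90° clockwise gives 315° — the wind blows toward the northwest.

315°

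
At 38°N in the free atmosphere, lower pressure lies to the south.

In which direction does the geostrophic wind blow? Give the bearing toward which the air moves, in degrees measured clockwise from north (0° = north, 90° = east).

The pressure-gradient force points toward the south (bearing 180°).
Geostrophic balance: in the Northern Hemisphere the Coriolis force deflects motion to the right, so the geostrophic wind blows 90° to the right of the pressure-gradient force (low pressure on the left).
Rotating 180° by 90° clockwise gives 270° — the wind blows toward the west.

270°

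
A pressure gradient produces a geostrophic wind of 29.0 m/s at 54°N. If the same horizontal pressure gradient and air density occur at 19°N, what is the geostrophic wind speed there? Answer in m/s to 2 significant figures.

With the same pressure gradient and density, V_g ∝ 1/f ∝ 1/sin φ.
V₂ = V₁ · sin φ₁ / sin φ₂ = 29.0 × sin 54° / sin 19°
V₂ = 29.0 × 0.8090/0.3256 = 72 m/s

72 m/s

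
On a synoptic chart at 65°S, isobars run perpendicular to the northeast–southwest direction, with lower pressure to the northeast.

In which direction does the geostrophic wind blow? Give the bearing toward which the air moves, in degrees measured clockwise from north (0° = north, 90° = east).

The pressure-gradient force points toward the northeast (bearing 045°).
Geostrophic balance: in the Southern Hemisphere the Coriolis force deflects motion to the left, so the geostrophic wind blows 90° to the left of the pressure-gradient force (low pressure on the right).
Rotating 045° by 90° counterclockwise gives 315° — the wind blows toward the northwest.

315°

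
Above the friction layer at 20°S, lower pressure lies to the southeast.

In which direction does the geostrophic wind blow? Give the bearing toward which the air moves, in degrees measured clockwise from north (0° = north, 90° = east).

045°

The pressure-gradient force points toward the southeast (bearing 135°).
Geostrophic balance: in the Southern Hemisphere the Coriolis force deflects motion to the left, so the geostrophic wind blows 90° to the left of the pressure-gradient force (low pressure on the right).
Rotating 135° by 90° counterclockwise gives 045° — the wind blows toward the northeast.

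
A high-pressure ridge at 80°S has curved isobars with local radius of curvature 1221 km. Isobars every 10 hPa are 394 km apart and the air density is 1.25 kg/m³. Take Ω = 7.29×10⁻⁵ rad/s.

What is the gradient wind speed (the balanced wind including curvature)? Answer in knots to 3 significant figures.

Coriolis parameter at 80°S:
f = 2Ω sin φ = 2 × 7.29×10⁻⁵ × sin 80° = 1.44×10⁻⁴ s⁻¹
Pressure gradient: |∂P/∂n| = 1000 Pa / 394000 m = 2.54×10⁻³ Pa/m
Geostrophic speed: V_g = |∂P/∂n|/(fρ) = 2.54×10⁻³/(1.44×10⁻⁴ × 1.25) = 14.1 m/s
Around a high, pressure-gradient force acts outward with centrifugal, so Coriolis balances both:
fV = (1/ρ)|∂P/∂n| + V²/R  →  V² − fR·V + fR·V_g = 0
With fR = 1.44×10⁻⁴ × 1221×10³ m = 175 m/s:
V = [fR − √((fR)² − 4 fR V_g)]/2 = [175 − √(175² − 4×175×14.1)]/2 = 15.5 m/s
Supergeostrophic (V > V_g = 14.1 m/s), as expected around a high.
Converting: 15.5 m/s × 1.944 = 30.2 knots

30.2 knots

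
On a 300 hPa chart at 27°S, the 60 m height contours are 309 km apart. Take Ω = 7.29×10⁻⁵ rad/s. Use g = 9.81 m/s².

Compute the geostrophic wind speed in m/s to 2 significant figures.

Coriolis parameter at 27°S:
f = 2Ω sin φ = 2 × 7.29×10⁻⁵ × sin 27° = 6.62×10⁻⁵ s⁻¹
Height gradient: |∂Z/∂n| = 60 m / 309000 m = 1.94×10⁻⁴
On a pressure surface, geostrophic balance gives V_g = (g/f)|∂Z/∂n|:
V_g = 9.81 × 1.94×10⁻⁴ / 6.62×10⁻⁵ = 28.8 m/s

29 m/s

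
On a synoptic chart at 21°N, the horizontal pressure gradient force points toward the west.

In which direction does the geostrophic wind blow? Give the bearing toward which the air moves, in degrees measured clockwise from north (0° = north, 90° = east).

000°

The pressure-gradient force points toward the west (bearing 270°).
Geostrophic balance: in the Northern Hemisphere the Coriolis force deflects motion to the right, so the geostrophic wind blows 90° to the right of the pressure-gradient force (low pressure on the left).
Rotating 270° by 90° clockwise gives 000° — the wind blows toward the north.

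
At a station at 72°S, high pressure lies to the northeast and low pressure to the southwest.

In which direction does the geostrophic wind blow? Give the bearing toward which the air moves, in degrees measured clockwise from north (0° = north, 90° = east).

The pressure-gradient force points toward the southwest (bearing 225°).
Geostrophic balance: in the Southern Hemisphere the Coriolis force deflects motion to the left, so the geostrophic wind blows 90° to the left of the pressure-gradient force (low pressure on the right).
Rotating 225° by 90° counterclockwise gives 135° — the wind blows toward the southeast.

135°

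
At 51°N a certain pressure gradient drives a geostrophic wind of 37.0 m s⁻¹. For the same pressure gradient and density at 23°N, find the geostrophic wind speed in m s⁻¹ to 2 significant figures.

With the same pressure gradient and density, V_g ∝ 1/f ∝ 1/sin φ.
V₂ = V₁ · sin φ₁ / sin φ₂ = 37.0 × sin 51° / sin 23°
V₂ = 37.0 × 0.7771/0.3907 = 74 m s⁻¹

74 m s⁻¹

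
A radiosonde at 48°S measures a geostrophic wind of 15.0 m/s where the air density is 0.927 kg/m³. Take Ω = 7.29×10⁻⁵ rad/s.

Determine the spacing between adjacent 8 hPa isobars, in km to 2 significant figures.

Coriolis parameter at 48°S:
f = 2Ω sin φ = 2 × 7.29×10⁻⁵ × sin 48° = 1.08×10⁻⁴ s⁻¹
Geostrophic balance rearranged: |∂P/∂n| = f ρ V_g
|∂P/∂n| = 1.08×10⁻⁴ × 0.927 × 15.0 = 1.51×10⁻³ Pa/m
Isobar spacing: Δn = ΔP/|∂P/∂n| = 800 Pa / 1.51×10⁻³ Pa/m = 530992 m ≈ 530 km

530 km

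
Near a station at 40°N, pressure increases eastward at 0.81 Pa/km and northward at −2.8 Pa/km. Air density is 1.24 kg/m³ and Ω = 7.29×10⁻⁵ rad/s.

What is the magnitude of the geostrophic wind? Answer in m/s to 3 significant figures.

Coriolis parameter at 40°N:
f = 2Ω sin φ = 2 × 7.29×10⁻⁵ × sin 40° = 9.37×10⁻⁵ s⁻¹
Component geostrophic relations (x east, y north):
u_g = −(1/(fρ)) ∂P/∂y,  v_g = (1/(fρ)) ∂P/∂x
u_g = −(−2.8×10⁻³)/(9.37×10⁻⁵ × 1.24) = 24.1 m/s;  v_g = (0.81×10⁻³)/(9.37×10⁻⁵ × 1.24) = 6.97 m/s
|V_g| = √(u_g² + v_g²) = 25.1 m/s

25.1 m/s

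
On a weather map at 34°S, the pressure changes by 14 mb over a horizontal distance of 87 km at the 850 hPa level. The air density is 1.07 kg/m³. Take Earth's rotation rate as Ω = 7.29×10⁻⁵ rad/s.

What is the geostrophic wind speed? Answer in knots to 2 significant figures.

360 knots

Coriolis parameter at 34°S:
f = 2Ω sin φ = 2 × 7.29×10⁻⁵ × sin 34° = 8.15×10⁻⁵ s⁻¹
Pressure gradient: |∂P/∂n| = 1400 Pa / 87000 m = 1.61×10⁻² Pa/m
Geostrophic balance (pressure-gradient force = Coriolis force):
V_g = (1/(fρ)) |∂P/∂n| = 1.61×10⁻² / (8.15×10⁻⁵ × 1.07) = 184 m/s
Converting: 184 m/s × 1.944 = 360 knots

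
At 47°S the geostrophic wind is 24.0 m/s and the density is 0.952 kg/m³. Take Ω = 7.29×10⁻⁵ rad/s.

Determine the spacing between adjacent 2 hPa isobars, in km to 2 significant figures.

82 km

Coriolis parameter at 47°S:
f = 2Ω sin φ = 2 × 7.29×10⁻⁵ × sin 47° = 1.07×10⁻⁴ s⁻¹
Geostrophic balance rearranged: |∂P/∂n| = f ρ V_g
|∂P/∂n| = 1.07×10⁻⁴ × 0.952 × 24.0 = 2.44×10⁻³ Pa/m
Isobar spacing: Δn = ΔP/|∂P/∂n| = 200 Pa / 2.44×10⁻³ Pa/m = 82091 m ≈ 82 km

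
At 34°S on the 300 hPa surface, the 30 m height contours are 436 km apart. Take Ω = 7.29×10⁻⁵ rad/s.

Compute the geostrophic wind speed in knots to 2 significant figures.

Coriolis parameter at 34°S:
f = 2Ω sin φ = 2 × 7.29×10⁻⁵ × sin 34° = 8.15×10⁻⁵ s⁻¹
Height gradient: |∂Z/∂n| = 30 m / 436000 m = 6.88×10⁻⁵
On a pressure surface, geostrophic balance gives V_g = (g/f)|∂Z/∂n|:
V_g = 9.81 × 6.88×10⁻⁵ / 8.15×10⁻⁵ = 8.28 m/s
Converting: 8.28 m/s × 1.944 = 16 knots

16 knots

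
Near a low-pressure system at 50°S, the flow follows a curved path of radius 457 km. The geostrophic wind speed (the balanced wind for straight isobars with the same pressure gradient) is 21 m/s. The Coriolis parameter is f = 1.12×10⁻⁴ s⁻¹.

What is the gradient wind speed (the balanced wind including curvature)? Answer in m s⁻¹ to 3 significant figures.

16.0 m s⁻¹

Around a low, centrifugal force acts outward with Coriolis, so pressure-gradient force balances both:
(1/ρ)|∂P/∂n| = fV + V²/R  →  V² + fR·V − fR·V_g = 0
With fR = 1.12×10⁻⁴ × 457×10³ m = 51.2 m/s:
V = [−fR + √((fR)² + 4 fR V_g)]/2 = [−51.2 + √(51.2² + 4×51.2×21)]/2 = 16 m/s
Subgeostrophic (V < V_g = 21 m/s), as expected around a low.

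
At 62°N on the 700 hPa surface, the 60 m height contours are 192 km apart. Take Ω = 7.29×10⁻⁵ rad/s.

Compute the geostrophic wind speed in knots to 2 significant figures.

46 knots

Coriolis parameter at 62°N:
f = 2Ω sin φ = 2 × 7.29×10⁻⁵ × sin 62° = 1.29×10⁻⁴ s⁻¹
Height gradient: |∂Z/∂n| = 60 m / 192000 m = 3.12×10⁻⁴
On a pressure surface, geostrophic balance gives V_g = (g/f)|∂Z/∂n|:
V_g = 9.81 × 3.12×10⁻⁴ / 1.29×10⁻⁴ = 23.8 m/s
Converting: 23.8 m/s × 1.944 = 46 knots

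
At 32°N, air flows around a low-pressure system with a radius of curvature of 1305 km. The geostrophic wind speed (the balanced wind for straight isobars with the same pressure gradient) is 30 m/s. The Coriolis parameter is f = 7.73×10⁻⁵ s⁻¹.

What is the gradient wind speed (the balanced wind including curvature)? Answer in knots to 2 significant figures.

Around a low, centrifugal force acts outward with Coriolis, so pressure-gradient force balances both:
(1/ρ)|∂P/∂n| = fV + V²/R  →  V² + fR·V − fR·V_g = 0
With fR = 7.73×10⁻⁵ × 1305×10³ m = 101 m/s:
V = [−fR + √((fR)² + 4 fR V_g)]/2 = [−101 + √(101² + 4×101×30)]/2 = 24.2 m/s
Subgeostrophic (V < V_g = 30 m/s), as expected around a low.
Converting: 24.2 m/s × 1.944 = 47 knots

47 knots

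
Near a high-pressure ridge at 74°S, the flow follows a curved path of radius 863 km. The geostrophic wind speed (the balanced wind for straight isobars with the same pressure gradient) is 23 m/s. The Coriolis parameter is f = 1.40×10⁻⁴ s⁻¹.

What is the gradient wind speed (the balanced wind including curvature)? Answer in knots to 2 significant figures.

60 knots

Around a high, pressure-gradient force acts outward with centrifugal, so Coriolis balances both:
fV = (1/ρ)|∂P/∂n| + V²/R  →  V² − fR·V + fR·V_g = 0
With fR = 1.40×10⁻⁴ × 863×10³ m = 121 m/s:
V = [fR − √((fR)² − 4 fR V_g)]/2 = [121 − √(121² − 4×121×23)]/2 = 30.9 m/s
Supergeostrophic (V > V_g = 23 m/s), as expected around a high.
Converting: 30.9 m/s × 1.944 = 60 knots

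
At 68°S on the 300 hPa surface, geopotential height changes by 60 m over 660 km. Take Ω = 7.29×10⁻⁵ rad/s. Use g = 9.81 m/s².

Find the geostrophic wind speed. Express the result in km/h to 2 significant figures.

24 km/h

Coriolis parameter at 68°S:
f = 2Ω sin φ = 2 × 7.29×10⁻⁵ × sin 68° = 1.35×10⁻⁴ s⁻¹
Height gradient: |∂Z/∂n| = 60 m / 660000 m = 9.09×10⁻⁵
On a pressure surface, geostrophic balance gives V_g = (g/f)|∂Z/∂n|:
V_g = 9.81 × 9.09×10⁻⁵ / 1.35×10⁻⁴ = 6.60 m/s
Converting: 6.60 m/s × 3.6 = 24 km/h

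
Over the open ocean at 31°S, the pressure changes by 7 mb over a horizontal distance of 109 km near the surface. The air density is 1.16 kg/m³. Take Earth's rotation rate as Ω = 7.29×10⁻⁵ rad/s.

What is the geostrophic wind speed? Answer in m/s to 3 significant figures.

Coriolis parameter at 31°S:
f = 2Ω sin φ = 2 × 7.29×10⁻⁵ × sin 31° = 7.51×10⁻⁵ s⁻¹
Pressure gradient: |∂P/∂n| = 700 Pa / 109000 m = 6.42×10⁻³ Pa/m
Geostrophic balance (pressure-gradient force = Coriolis force):
V_g = (1/(fρ)) |∂P/∂n| = 6.42×10⁻³ / (7.51×10⁻⁵ × 1.16) = 73.7 m/s

73.7 m/s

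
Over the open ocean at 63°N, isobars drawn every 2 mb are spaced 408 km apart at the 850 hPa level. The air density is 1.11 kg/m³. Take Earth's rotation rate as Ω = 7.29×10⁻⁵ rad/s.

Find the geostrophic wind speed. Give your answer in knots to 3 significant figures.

6.61 knots

Coriolis parameter at 63°N:
f = 2Ω sin φ = 2 × 7.29×10⁻⁵ × sin 63° = 1.30×10⁻⁴ s⁻¹
Pressure gradient: |∂P/∂n| = 200 Pa / 408000 m = 4.90×10⁻⁴ Pa/m
Geostrophic balance (pressure-gradient force = Coriolis force):
V_g = (1/(fρ)) |∂P/∂n| = 4.90×10⁻⁴ / (1.30×10⁻⁴ × 1.11) = 3.40 m/s
Converting: 3.40 m/s × 1.944 = 6.61 knots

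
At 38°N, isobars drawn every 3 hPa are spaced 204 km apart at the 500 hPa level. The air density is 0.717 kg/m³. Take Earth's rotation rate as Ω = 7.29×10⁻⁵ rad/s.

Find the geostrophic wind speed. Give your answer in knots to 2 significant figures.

44 knots

Coriolis parameter at 38°N:
f = 2Ω sin φ = 2 × 7.29×10⁻⁵ × sin 38° = 8.98×10⁻⁵ s⁻¹
Pressure gradient: |∂P/∂n| = 300 Pa / 204000 m = 1.47×10⁻³ Pa/m
Geostrophic balance (pressure-gradient force = Coriolis force):
V_g = (1/(fρ)) |∂P/∂n| = 1.47×10⁻³ / (8.98×10⁻⁵ × 0.717) = 22.8 m/s
Converting: 22.8 m/s × 1.944 = 44 knots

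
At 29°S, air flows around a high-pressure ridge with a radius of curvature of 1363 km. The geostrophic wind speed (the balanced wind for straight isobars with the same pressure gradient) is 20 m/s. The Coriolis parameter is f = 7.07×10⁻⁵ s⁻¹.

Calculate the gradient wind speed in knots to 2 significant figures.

Around a high, pressure-gradient force acts outward with centrifugal, so Coriolis balances both:
fV = (1/ρ)|∂P/∂n| + V²/R  →  V² − fR·V + fR·V_g = 0
With fR = 7.07×10⁻⁵ × 1363×10³ m = 96.4 m/s:
V = [fR − √((fR)² − 4 fR V_g)]/2 = [96.4 − √(96.4² − 4×96.4×20)]/2 = 28.3 m/s
Supergeostrophic (V > V_g = 20 m/s), as expected around a high.
Converting: 28.3 m/s × 1.944 = 55 knots

55 knots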